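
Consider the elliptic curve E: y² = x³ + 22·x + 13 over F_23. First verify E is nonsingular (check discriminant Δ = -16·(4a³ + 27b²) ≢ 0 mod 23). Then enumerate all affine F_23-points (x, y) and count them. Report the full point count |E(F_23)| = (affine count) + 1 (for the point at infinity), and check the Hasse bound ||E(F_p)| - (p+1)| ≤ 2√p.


Affine points = {(0, 6), (0, 17), (1, 6), (1, 17), (4, 2), (4, 21), (5, 8), (5, 15), (6, 4), (6, 19), (7, 2), (7, 21), (12, 2), (12, 21), (13, 9), (13, 14), (14, 11), (14, 12), (18, 10), (18, 13), (20, 9), (20, 14), (22, 6), (22, 17)}; affine count = 24; |E(F_23)| = 25.

Discriminant check: Δ ∝ 4a³ + 27b² = 4·22³ + 27·13² = 4·10648 + 27·169 ≡ 5 (mod 23). Nonzero ⇒ E is nonsingular.
For each x ∈ F_23, compute rhs = x³ + 22·x + 13 mod 23, then count y ∈ F_23 with y² ≡ rhs.
  x = 0: rhs = 13, matching y values: 6, 17 (2 points).
  x = 1: rhs = 13, matching y values: 6, 17 (2 points).
  x = 2: rhs = 19, matching y values: none (0 points).
  x = 3: rhs = 14, matching y values: none (0 points).
  x = 4: rhs = 4, matching y values: 2, 21 (2 points).
  x = 5: rhs = 18, matching y values: 8, 15 (2 points).
  x = 6: rhs = 16, matching y values: 4, 19 (2 points).
  x = 7: rhs = 4, matching y values: 2, 21 (2 points).
  x = 8: rhs = 11, matching y values: none (0 points).
  x = 9: rhs = 20, matching y values: none (0 points).
  x = 10: rhs = 14, matching y values: none (0 points).
  x = 11: rhs = 22, matching y values: none (0 points).
  x = 12: rhs = 4, matching y values: 2, 21 (2 points).
  x = 13: rhs = 12, matching y values: 9, 14 (2 points).
  x = 14: rhs = 6, matching y values: 11, 12 (2 points).
  x = 15: rhs = 15, matching y values: none (0 points).
  x = 16: rhs = 22, matching y values: none (0 points).
  x = 17: rhs = 10, matching y values: none (0 points).
  x = 18: rhs = 8, matching y values: 10, 13 (2 points).
  x = 19: rhs = 22, matching y values: none (0 points).
  x = 20: rhs = 12, matching y values: 9, 14 (2 points).
  x = 21: rhs = 7, matching y values: none (0 points).
  x = 22: rhs = 13, matching y values: 6, 17 (2 points).
Total affine count: 24.
Full point count |E(F_23)| = 24 + 1 = 25.
Hasse bound: |25 − (23+1)| = |1| = 1 ≤ 2√23 ≈ 9.5917 ✓.


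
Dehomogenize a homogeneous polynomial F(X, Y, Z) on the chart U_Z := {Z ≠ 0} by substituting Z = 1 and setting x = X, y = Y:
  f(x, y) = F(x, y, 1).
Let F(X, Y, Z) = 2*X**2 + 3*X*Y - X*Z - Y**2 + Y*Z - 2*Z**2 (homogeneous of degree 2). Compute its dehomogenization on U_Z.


f(x, y) = 2*x**2 + 3*x*y - x - y**2 + y - 2

On U_Z we set Z = 1. Each monomial c·X^i·Y^j·Z^k in F becomes c·x^i·y^j·1^k = c·x^i·y^j.
Substituting Z = 1: F(X, Y, 1) = 2*x**2 + 3*x*y - x - y**2 + y - 2.
Note: deg(f) ≤ deg(F) = 2; strict inequality happens when F is divisible by Z (lost terms).


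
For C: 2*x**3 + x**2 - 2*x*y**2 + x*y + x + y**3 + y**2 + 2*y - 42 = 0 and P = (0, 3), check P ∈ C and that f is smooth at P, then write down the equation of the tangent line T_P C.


Tangent line at P: -14*x + 35*y - 105 = 0.

Step 1: f(0, 3) = 0, so P lies on C.
Step 2: partial derivatives
  f_x(x, y) = 6*x**2 + 2*x - 2*y**2 + y + 1, f_y(x, y) = -4*x*y + x + 3*y**2 + 2*y + 2.
  f_x(P) = -14, f_y(P) = 35 (gradient nonzero, so P is smooth).
Step 3: tangent line at P: -14·(x − 0) + 35·(y − 3) = 0.
Expanding: -14*x + 35*y - 105 = 0.


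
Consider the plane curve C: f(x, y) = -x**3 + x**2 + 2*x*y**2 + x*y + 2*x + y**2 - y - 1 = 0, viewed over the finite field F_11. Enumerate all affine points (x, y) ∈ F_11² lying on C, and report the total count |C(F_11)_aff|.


Affine F_11-points: {(0, 4), (0, 8), (3, 8), (3, 9), (4, 9), (5, 9), (7, 2), (9, 2), (9, 8), (10, 10)}; count = 10.

For each of the 121 pairs (x, y) ∈ F_11², evaluate f(x, y) mod 11. Record the zeros.
  x = 0: [0↦10, 1↦10, 2↦1, 3↦5, 4↦0, 5↦8, 6↦7, 7↦8, 8↦0, 9↦5, 10↦1]  zeros at y ∈ {4, 8}
  x = 1: [0↦1, 1↦4, 2↦2, 3↦6, 4↦5, 5↦10, 6↦10, 7↦5, 8↦6, 9↦2, 10↦4]  zeros at y ∈ ∅
  x = 2: [0↦10, 1↦5, 2↦10, 3↦3, 4↦6, 5↦8, 6↦9, 7↦9, 8↦8, 9↦6, 10↦3]  zeros at y ∈ ∅
  x = 3: [0↦9, 1↦7, 2↦8, 3↦1, 4↦8, 5↦7, 6↦9, 7↦3, 8↦0, 9↦0, 10↦3]  zeros at y ∈ {8, 9}
  x = 4: [0↦3, 1↦4, 2↦1, 3↦5, 4↦5, 5↦1, 6↦4, 7↦3, 8↦9, 9↦0, 10↦9]  zeros at y ∈ {9}
  x = 5: [0↦8, 1↦1, 2↦5, 3↦9, 4↦2, 5↦6, 6↦10, 7↦3, 8↦7, 9↦0, 10↦4]  zeros at y ∈ {9}
  x = 6: [0↦7, 1↦3, 2↦3, 3↦7, 4↦4, 5↦5, 6↦10, 7↦8, 8↦10, 9↦5, 10↦4]  zeros at y ∈ ∅
  x = 7: [0↦5, 1↦4, 2↦0, 3↦4, 4↦5, 5↦3, 6↦9, 7↦1, 8↦1, 9↦9, 10↦3]  zeros at y ∈ {2}
  x = 8: [0↦7, 1↦9, 2↦1, 3↦5, 4↦10, 5↦5, 6↦1, 7↦9, 8↦7, 9↦6, 10↦6]  zeros at y ∈ ∅
  x = 9: [0↦7, 1↦1, 2↦0, 3↦4, 4↦2, 5↦5, 6↦2, 7↦4, 8↦0, 9↦1, 10↦7]  zeros at y ∈ {2, 8}
  x = 10: [0↦10, 1↦7, 2↦2, 3↦6, 4↦8, 5↦8, 6↦6, 7↦2, 8↦7, 9↦10, 10↦0]  zeros at y ∈ {10}
Collecting zeros: affine points = {(0, 4), (0, 8), (3, 8), (3, 9), (4, 9), (5, 9), (7, 2), (9, 2), (9, 8), (10, 10)}.
Total count |C(F_11)_aff| = 10.


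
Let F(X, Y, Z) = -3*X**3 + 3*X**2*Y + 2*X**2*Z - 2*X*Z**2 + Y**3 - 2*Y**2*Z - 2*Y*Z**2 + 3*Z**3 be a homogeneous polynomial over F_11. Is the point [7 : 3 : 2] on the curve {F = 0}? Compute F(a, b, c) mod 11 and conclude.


F(7,3,2) ≡ 5 (mod 11); P is NOT on the curve.

Evaluate F(7, 3, 2) term-by-term (mod 11).
  -3*X**3 ↦ -3·343·1·1 = -1029
  3*X**2*Y ↦ 3·49·3·1 = 441
  2*X**2*Z ↦ 2·49·1·2 = 196
  -2*X*Z**2 ↦ -2·7·1·4 = -56
  Y**3 ↦ 1·1·27·1 = 27
  -2*Y**2*Z ↦ -2·1·9·2 = -36
  -2*Y*Z**2 ↦ -2·1·3·4 = -24
  3*Z**3 ↦ 3·1·1·8 = 24
Sum: F(7, 3, 2) = (-1029) + (441) + (196) + (-56) + (27) + (-36) + (-24) + (24) = -457.
Reducing mod 11: -457 ≡ 5 (mod 11).
Since F(a, b, c) ≡ 5 ≠ 0 (mod 11), P does NOT lie on the curve.


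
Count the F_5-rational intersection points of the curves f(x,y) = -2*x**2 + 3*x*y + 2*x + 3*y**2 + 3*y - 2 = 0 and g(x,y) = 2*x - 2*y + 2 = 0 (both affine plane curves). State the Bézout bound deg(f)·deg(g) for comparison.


Common zeros: ∅; count = 0; Bézout bound = 2.

deg(f) = 2, deg(g) = 1, so Bézout bound = 2.
Scan x ∈ F_5. For each x, list the y ∈ F_5 with f(x, y) ≡ 0 and those with g(x, y) ≡ 0 (mod 5); the common zeros in that column are the intersection.
  x = 0: f ≡ 0 at y ∈ ∅; g ≡ 0 at y ∈ {1}; common: ∅.
  x = 1: f ≡ 0 at y ∈ {4}; g ≡ 0 at y ∈ {2}; common: ∅.
  x = 2: f ≡ 0 at y ∈ ∅; g ≡ 0 at y ∈ {3}; common: ∅.
  x = 3: f ≡ 0 at y ∈ ∅; g ≡ 0 at y ∈ {4}; common: ∅.
  x = 4: f ≡ 0 at y ∈ ∅; g ≡ 0 at y ∈ {0}; common: ∅.
Collecting: common zeros = ∅, so the count is 0.
Comparison with the Bézout bound: 0 ≤ 2 = deg(f)·deg(g), as expected for curves with no common component (the affine F_5-count falls short of the bound because intersections may lie at infinity, over extension fields, or carry multiplicity).


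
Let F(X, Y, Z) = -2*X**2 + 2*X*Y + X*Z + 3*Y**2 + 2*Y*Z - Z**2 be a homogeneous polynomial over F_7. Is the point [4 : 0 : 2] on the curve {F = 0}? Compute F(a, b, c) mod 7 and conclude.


F(4,0,2) ≡ 0 (mod 7); P is on the curve.

Evaluate F(4, 0, 2) term-by-term (mod 7).
  -2*X**2 ↦ -2·16·1·1 = -32
  2*X*Y ↦ 2·4·0·1 = 0
  X*Z ↦ 1·4·1·2 = 8
  3*Y**2 ↦ 3·1·0·1 = 0
  2*Y*Z ↦ 2·1·0·2 = 0
  -Z**2 ↦ -1·1·1·4 = -4
Sum: F(4, 0, 2) = (-32) + (0) + (8) + (0) + (0) + (-4) = -28.
Reducing mod 7: -28 ≡ 0 (mod 7).
Since F(a, b, c) ≡ 0 (mod 7), P lies on the curve.


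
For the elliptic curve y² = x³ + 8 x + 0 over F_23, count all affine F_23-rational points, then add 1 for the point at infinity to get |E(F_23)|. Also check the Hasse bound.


Affine points = {(0, 0), (1, 3), (1, 20), (2, 1), (2, 22), (4, 2), (4, 21), (5, 2), (5, 21), (7, 10), (7, 13), (8, 1), (8, 22), (11, 4), (11, 19), (13, 1), (13, 22), (14, 2), (14, 21), (17, 9), (17, 14), (20, 8), (20, 15)}; affine count = 23; |E(F_23)| = 24.

Discriminant check: Δ ∝ 4a³ + 27b² = 4·8³ + 27·0² = 4·512 + 27·0 ≡ 1 (mod 23). Nonzero ⇒ E is nonsingular.
For each x ∈ F_23, compute rhs = x³ + 8·x + 0 mod 23, then count y ∈ F_23 with y² ≡ rhs.
  x = 0: rhs = 0, matching y values: 0 (1 points).
  x = 1: rhs = 9, matching y values: 3, 20 (2 points).
  x = 2: rhs = 1, matching y values: 1, 22 (2 points).
  x = 3: rhs = 5, matching y values: none (0 points).
  x = 4: rhs = 4, matching y values: 2, 21 (2 points).
  x = 5: rhs = 4, matching y values: 2, 21 (2 points).
  x = 6: rhs = 11, matching y values: none (0 points).
  x = 7: rhs = 8, matching y values: 10, 13 (2 points).
  x = 8: rhs = 1, matching y values: 1, 22 (2 points).
  x = 9: rhs = 19, matching y values: none (0 points).
  x = 10: rhs = 22, matching y values: none (0 points).
  x = 11: rhs = 16, matching y values: 4, 19 (2 points).
  x = 12: rhs = 7, matching y values: none (0 points).
  x = 13: rhs = 1, matching y values: 1, 22 (2 points).
  x = 14: rhs = 4, matching y values: 2, 21 (2 points).
  x = 15: rhs = 22, matching y values: none (0 points).
  x = 16: rhs = 15, matching y values: none (0 points).
  x = 17: rhs = 12, matching y values: 9, 14 (2 points).
  x = 18: rhs = 19, matching y values: none (0 points).
  x = 19: rhs = 19, matching y values: none (0 points).
  x = 20: rhs = 18, matching y values: 8, 15 (2 points).
  x = 21: rhs = 22, matching y values: none (0 points).
  x = 22: rhs = 14, matching y values: none (0 points).
Total affine count: 23.
Full point count |E(F_23)| = 23 + 1 = 24.
Hasse bound: |24 − (23+1)| = |0| = 0 ≤ 2√23 ≈ 9.5917 ✓.


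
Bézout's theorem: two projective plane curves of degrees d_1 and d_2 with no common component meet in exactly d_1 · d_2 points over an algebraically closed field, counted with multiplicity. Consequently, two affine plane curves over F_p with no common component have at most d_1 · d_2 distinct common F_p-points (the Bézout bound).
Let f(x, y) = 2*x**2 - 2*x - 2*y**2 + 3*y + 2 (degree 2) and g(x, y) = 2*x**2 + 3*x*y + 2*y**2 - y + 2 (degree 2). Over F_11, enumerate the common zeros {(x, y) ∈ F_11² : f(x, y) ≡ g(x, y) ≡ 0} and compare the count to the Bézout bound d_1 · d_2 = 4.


Common zeros: ∅; count = 0; Bézout bound = 4.

deg(f) = 2, deg(g) = 2, so Bézout bound = 4.
Scan x ∈ F_11. For each x, list the y ∈ F_11 with f(x, y) ≡ 0 and those with g(x, y) ≡ 0 (mod 11); the common zeros in that column are the intersection.
  x = 0: f ≡ 0 at y ∈ {2, 5}; g ≡ 0 at y ∈ ∅; common: ∅.
  x = 1: f ≡ 0 at y ∈ {2, 5}; g ≡ 0 at y ∈ {4, 6}; common: ∅.
  x = 2: f ≡ 0 at y ∈ ∅; g ≡ 0 at y ∈ {7}; common: ∅.
  x = 3: f ≡ 0 at y ∈ {9}; g ≡ 0 at y ∈ {2, 5}; common: ∅.
  x = 4: f ≡ 0 at y ∈ ∅; g ≡ 0 at y ∈ {4, 7}; common: ∅.
  x = 5: f ≡ 0 at y ∈ {3, 4}; g ≡ 0 at y ∈ {2}; common: ∅.
  x = 6: f ≡ 0 at y ∈ ∅; g ≡ 0 at y ∈ {3, 5}; common: ∅.
  x = 7: f ≡ 0 at y ∈ {3, 4}; g ≡ 0 at y ∈ ∅; common: ∅.
  x = 8: f ≡ 0 at y ∈ ∅; g ≡ 0 at y ∈ ∅; common: ∅.
  x = 9: f ≡ 0 at y ∈ {9}; g ≡ 0 at y ∈ ∅; common: ∅.
  x = 10: f ≡ 0 at y ∈ ∅; g ≡ 0 at y ∈ ∅; common: ∅.
Collecting: common zeros = ∅, so the count is 0.
Comparison with the Bézout bound: 0 ≤ 4 = deg(f)·deg(g), as expected for curves with no common component (the affine F_11-count falls short of the bound because intersections may lie at infinity, over extension fields, or carry multiplicity).


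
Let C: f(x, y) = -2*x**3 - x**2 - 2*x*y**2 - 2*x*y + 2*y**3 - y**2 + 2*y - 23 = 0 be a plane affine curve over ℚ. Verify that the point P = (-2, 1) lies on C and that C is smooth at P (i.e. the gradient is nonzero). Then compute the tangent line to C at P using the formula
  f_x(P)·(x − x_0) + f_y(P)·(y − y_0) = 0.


Tangent line at P: -24*x + 18*y - 66 = 0.

Step 1: f(-2, 1) = 0, so P lies on C.
Step 2: partial derivatives
  f_x(x, y) = -6*x**2 - 2*x - 2*y**2 - 2*y, f_y(x, y) = -4*x*y - 2*x + 6*y**2 - 2*y + 2.
  f_x(P) = -24, f_y(P) = 18 (gradient nonzero, so P is smooth).
Step 3: tangent line at P: -24·(x − -2) + 18·(y − 1) = 0.
Expanding: -24*x + 18*y - 66 = 0.


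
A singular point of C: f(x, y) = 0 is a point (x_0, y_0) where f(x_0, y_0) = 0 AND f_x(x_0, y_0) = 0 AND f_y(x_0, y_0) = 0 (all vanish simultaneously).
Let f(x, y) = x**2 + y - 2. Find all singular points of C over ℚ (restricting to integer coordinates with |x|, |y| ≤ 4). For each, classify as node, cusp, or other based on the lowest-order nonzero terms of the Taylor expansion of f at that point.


No singular points in the scanned grid; C is smooth there.

Compute partial derivatives:
  f_x = 2*x.
  f_y = 1.
f_y = 1 is a nonzero constant, so f_y never vanishes: no point (x, y) can satisfy f = f_x = f_y = 0. In particular no (x, y) ∈ {−4, ..., 4}² is singular; the curve is smooth.


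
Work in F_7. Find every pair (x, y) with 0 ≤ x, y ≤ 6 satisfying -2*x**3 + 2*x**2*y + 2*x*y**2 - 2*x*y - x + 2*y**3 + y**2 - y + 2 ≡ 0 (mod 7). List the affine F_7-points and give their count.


Affine F_7-points: {(1, 3), (3, 1), (6, 5)}; count = 3.

For each of the 49 pairs (x, y) ∈ F_7², evaluate f(x, y) mod 7. Record the zeros.
  x = 0: [0↦2, 1↦4, 2↦6, 3↦6, 4↦2, 5↦6, 6↦2]  zeros at y ∈ ∅
  x = 1: [0↦6, 1↦3, 2↦4, 3↦0, 4↦3, 5↦4, 6↦1]  zeros at y ∈ {3}
  x = 2: [0↦5, 1↦1, 2↦5, 3↦1, 4↦1, 5↦3, 6↦5]  zeros at y ∈ ∅
  x = 3: [0↦1, 1↦0, 2↦4, 3↦4, 4↦5, 5↦5, 6↦2]  zeros at y ∈ {1}
  x = 4: [0↦3, 1↦2, 2↦3, 3↦4, 4↦3, 5↦5, 6↦1]  zeros at y ∈ ∅
  x = 5: [0↦6, 1↦2, 2↦4, 3↦3, 4↦4, 5↦5, 6↦4]  zeros at y ∈ ∅
  x = 6: [0↦5, 1↦2, 2↦2, 3↦3, 4↦3, 5↦0, 6↦6]  zeros at y ∈ {5}
Collecting zeros: affine points = {(1, 3), (3, 1), (6, 5)}.
Total count |C(F_7)_aff| = 3.


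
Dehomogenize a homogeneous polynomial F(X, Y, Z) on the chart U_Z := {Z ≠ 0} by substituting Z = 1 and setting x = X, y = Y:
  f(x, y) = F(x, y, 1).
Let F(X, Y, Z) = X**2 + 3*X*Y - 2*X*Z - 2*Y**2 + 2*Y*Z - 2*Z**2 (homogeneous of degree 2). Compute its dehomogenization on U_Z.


f(x, y) = x**2 + 3*x*y - 2*x - 2*y**2 + 2*y - 2

On U_Z we set Z = 1. Each monomial c·X^i·Y^j·Z^k in F becomes c·x^i·y^j·1^k = c·x^i·y^j.
Substituting Z = 1: F(X, Y, 1) = x**2 + 3*x*y - 2*x - 2*y**2 + 2*y - 2.
Note: deg(f) ≤ deg(F) = 2; strict inequality happens when F is divisible by Z (lost terms).


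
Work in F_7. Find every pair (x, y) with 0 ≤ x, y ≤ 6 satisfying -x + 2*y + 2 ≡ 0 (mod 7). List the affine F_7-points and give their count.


Affine F_7-points: {(0, 6), (1, 3), (2, 0), (3, 4), (4, 1), (5, 5), (6, 2)}; count = 7.

For each of the 49 pairs (x, y) ∈ F_7², evaluate f(x, y) mod 7. Record the zeros.
  x = 0: [0↦2, 1↦4, 2↦6, 3↦1, 4↦3, 5↦5, 6↦0]  zeros at y ∈ {6}
  x = 1: [0↦1, 1↦3, 2↦5, 3↦0, 4↦2, 5↦4, 6↦6]  zeros at y ∈ {3}
  x = 2: [0↦0, 1↦2, 2↦4, 3↦6, 4↦1, 5↦3, 6↦5]  zeros at y ∈ {0}
  x = 3: [0↦6, 1↦1, 2↦3, 3↦5, 4↦0, 5↦2, 6↦4]  zeros at y ∈ {4}
  x = 4: [0↦5, 1↦0, 2↦2, 3↦4, 4↦6, 5↦1, 6↦3]  zeros at y ∈ {1}
  x = 5: [0↦4, 1↦6, 2↦1, 3↦3, 4↦5, 5↦0, 6↦2]  zeros at y ∈ {5}
  x = 6: [0↦3, 1↦5, 2↦0, 3↦2, 4↦4, 5↦6, 6↦1]  zeros at y ∈ {2}
Collecting zeros: affine points = {(0, 6), (1, 3), (2, 0), (3, 4), (4, 1), (5, 5), (6, 2)}.
Total count |C(F_7)_aff| = 7.


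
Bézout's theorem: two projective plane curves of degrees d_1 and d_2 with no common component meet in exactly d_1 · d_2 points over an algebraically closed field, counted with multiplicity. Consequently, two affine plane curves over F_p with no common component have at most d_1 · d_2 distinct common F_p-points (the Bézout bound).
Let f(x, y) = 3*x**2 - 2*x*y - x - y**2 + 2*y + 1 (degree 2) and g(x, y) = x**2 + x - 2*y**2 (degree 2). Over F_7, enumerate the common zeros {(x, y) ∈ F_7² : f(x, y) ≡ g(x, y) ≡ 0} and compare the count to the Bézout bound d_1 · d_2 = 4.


Common zeros: ∅; count = 0; Bézout bound = 4.

deg(f) = 2, deg(g) = 2, so Bézout bound = 4.
Scan x ∈ F_7. For each x, list the y ∈ F_7 with f(x, y) ≡ 0 and those with g(x, y) ≡ 0 (mod 7); the common zeros in that column are the intersection.
  x = 0: f ≡ 0 at y ∈ {4, 5}; g ≡ 0 at y ∈ {0}; common: ∅.
  x = 1: f ≡ 0 at y ∈ ∅; g ≡ 0 at y ∈ {1, 6}; common: ∅.
  x = 2: f ≡ 0 at y ∈ ∅; g ≡ 0 at y ∈ ∅; common: ∅.
  x = 3: f ≡ 0 at y ∈ {4, 6}; g ≡ 0 at y ∈ ∅; common: ∅.
  x = 4: f ≡ 0 at y ∈ ∅; g ≡ 0 at y ∈ ∅; common: ∅.
  x = 5: f ≡ 0 at y ∈ ∅; g ≡ 0 at y ∈ {1, 6}; common: ∅.
  x = 6: f ≡ 0 at y ∈ {5, 6}; g ≡ 0 at y ∈ {0}; common: ∅.
Collecting: common zeros = ∅, so the count is 0.
Comparison with the Bézout bound: 0 ≤ 4 = deg(f)·deg(g), as expected for curves with no common component (the affine F_7-count falls short of the bound because intersections may lie at infinity, over extension fields, or carry multiplicity).


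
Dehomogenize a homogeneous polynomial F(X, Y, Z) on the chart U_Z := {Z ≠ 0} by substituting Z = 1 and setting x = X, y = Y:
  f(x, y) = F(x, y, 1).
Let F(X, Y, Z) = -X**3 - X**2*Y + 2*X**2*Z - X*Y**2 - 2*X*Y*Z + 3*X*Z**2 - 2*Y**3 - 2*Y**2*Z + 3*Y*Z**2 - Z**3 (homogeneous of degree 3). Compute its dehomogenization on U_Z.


f(x, y) = -x**3 - x**2*y + 2*x**2 - x*y**2 - 2*x*y + 3*x - 2*y**3 - 2*y**2 + 3*y - 1

On U_Z we set Z = 1. Each monomial c·X^i·Y^j·Z^k in F becomes c·x^i·y^j·1^k = c·x^i·y^j.
Substituting Z = 1: F(X, Y, 1) = -x**3 - x**2*y + 2*x**2 - x*y**2 - 2*x*y + 3*x - 2*y**3 - 2*y**2 + 3*y - 1.
Note: deg(f) ≤ deg(F) = 3; strict inequality happens when F is divisible by Z (lost terms).


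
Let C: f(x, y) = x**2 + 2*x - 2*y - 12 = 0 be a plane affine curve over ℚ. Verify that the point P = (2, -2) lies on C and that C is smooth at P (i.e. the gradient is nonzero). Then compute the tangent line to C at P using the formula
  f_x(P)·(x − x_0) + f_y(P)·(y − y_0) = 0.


Tangent line at P: 6*x - 2*y - 16 = 0.

Step 1: f(2, -2) = 0, so P lies on C.
Step 2: partial derivatives
  f_x(x, y) = 2*x + 2, f_y(x, y) = -2.
  f_x(P) = 6, f_y(P) = -2 (gradient nonzero, so P is smooth).
Step 3: tangent line at P: 6·(x − 2) + -2·(y − -2) = 0.
Expanding: 6*x - 2*y - 16 = 0.


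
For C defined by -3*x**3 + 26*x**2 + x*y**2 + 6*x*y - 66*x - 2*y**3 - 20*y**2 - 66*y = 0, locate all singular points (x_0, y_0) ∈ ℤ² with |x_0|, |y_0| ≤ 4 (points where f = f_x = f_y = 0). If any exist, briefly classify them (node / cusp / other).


Singular points: {(3, -3)}; classification: node.

Compute partial derivatives:
  f_x = -9*x**2 + 52*x + y**2 + 6*y - 66.
  f_y = 2*x*y + 6*x - 6*y**2 - 40*y - 66.
Scan x_0 ∈ {−4, ..., 4}. For each x_0, f_y(x_0, y) is a polynomial in y; find its integer roots y ∈ {−4, ..., 4}, then test f_x and f at those candidates.
  x = -4: f_y(-4, y) = -6*y**2 - 48*y - 90; vanishes at y ∈ {-3}. (-4, -3): f_x = -427 ≠ 0.
  x = -3: f_y(-3, y) = -6*y**2 - 46*y - 84; vanishes at y ∈ {-3}. (-3, -3): f_x = -312 ≠ 0.
  x = -2: f_y(-2, y) = -6*y**2 - 44*y - 78; vanishes at y ∈ {-3}. (-2, -3): f_x = -215 ≠ 0.
  x = -1: f_y(-1, y) = -6*y**2 - 42*y - 72; vanishes at y ∈ {-4, -3}. (-1, -4): f_x = -135 ≠ 0; (-1, -3): f_x = -136 ≠ 0.
  x = 0: f_y(0, y) = -6*y**2 - 40*y - 66; vanishes at y ∈ {-3}. (0, -3): f_x = -75 ≠ 0.
  x = 1: f_y(1, y) = -6*y**2 - 38*y - 60; vanishes at y ∈ {-3}. (1, -3): f_x = -32 ≠ 0.
  x = 2: f_y(2, y) = -6*y**2 - 36*y - 54; vanishes at y ∈ {-3}. (2, -3): f_x = -7 ≠ 0.
  x = 3: f_y(3, y) = -6*y**2 - 34*y - 48; vanishes at y ∈ {-3}. (3, -3): f_x = 0, f = 0 — SINGULAR.
  x = 4: f_y(4, y) = -6*y**2 - 32*y - 42; vanishes at y ∈ {-3}. (4, -3): f_x = -11 ≠ 0.
Only singular point on the grid: (3, -3).
Classify: substitute x = 3 + u, y = -3 + v and expand: f = -3*u**3 - u**2 + u*v**2 - 2*v**3 + v**2.
No constant or linear terms (consistent with a singular point). Quadratic part: -u**2 + v**2. Cubic part: -3*u**3 + u*v**2 - 2*v**3.
The quadratic part v**2 - u**2 = (v − u)(v + u) splits into two distinct linear factors, so there are two distinct tangent lines y − -3 = ±(x − 3) — this is a node (ordinary double point).
Classification: node.


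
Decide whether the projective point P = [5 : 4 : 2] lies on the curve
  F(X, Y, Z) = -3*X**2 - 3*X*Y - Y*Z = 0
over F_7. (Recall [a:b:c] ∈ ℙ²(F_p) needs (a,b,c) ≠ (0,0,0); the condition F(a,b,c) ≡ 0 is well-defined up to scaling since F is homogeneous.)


F(5,4,2) ≡ 4 (mod 7); P is NOT on the curve.

Evaluate F(5, 4, 2) term-by-term (mod 7).
  -3*X**2 ↦ -3·25·1·1 = -75
  -3*X*Y ↦ -3·5·4·1 = -60
  -Y*Z ↦ -1·1·4·2 = -8
Sum: F(5, 4, 2) = (-75) + (-60) + (-8) = -143.
Reducing mod 7: -143 ≡ 4 (mod 7).
Since F(a, b, c) ≡ 4 ≠ 0 (mod 7), P does NOT lie on the curve.


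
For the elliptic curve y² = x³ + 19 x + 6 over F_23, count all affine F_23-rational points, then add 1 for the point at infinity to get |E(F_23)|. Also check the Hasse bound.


Affine points = {(0, 11), (0, 12), (1, 7), (1, 16), (2, 11), (2, 12), (4, 10), (4, 13), (8, 7), (8, 16), (9, 3), (9, 20), (10, 0), (13, 9), (13, 14), (14, 7), (14, 16), (15, 3), (15, 20), (16, 6), (16, 17), (18, 4), (18, 19), (19, 2), (19, 21), (21, 11), (21, 12), (22, 3), (22, 20)}; affine count = 29; |E(F_23)| = 30.

Discriminant check: Δ ∝ 4a³ + 27b² = 4·19³ + 27·6² = 4·6859 + 27·36 ≡ 3 (mod 23). Nonzero ⇒ E is nonsingular.
For each x ∈ F_23, compute rhs = x³ + 19·x + 6 mod 23, then count y ∈ F_23 with y² ≡ rhs.
  x = 0: rhs = 6, matching y values: 11, 12 (2 points).
  x = 1: rhs = 3, matching y values: 7, 16 (2 points).
  x = 2: rhs = 6, matching y values: 11, 12 (2 points).
  x = 3: rhs = 21, matching y values: none (0 points).
  x = 4: rhs = 8, matching y values: 10, 13 (2 points).
  x = 5: rhs = 19, matching y values: none (0 points).
  x = 6: rhs = 14, matching y values: none (0 points).
  x = 7: rhs = 22, matching y values: none (0 points).
  x = 8: rhs = 3, matching y values: 7, 16 (2 points).
  x = 9: rhs = 9, matching y values: 3, 20 (2 points).
  x = 10: rhs = 0, matching y values: 0 (1 points).
  x = 11: rhs = 5, matching y values: none (0 points).
  x = 12: rhs = 7, matching y values: none (0 points).
  x = 13: rhs = 12, matching y values: 9, 14 (2 points).
  x = 14: rhs = 3, matching y values: 7, 16 (2 points).
  x = 15: rhs = 9, matching y values: 3, 20 (2 points).
  x = 16: rhs = 13, matching y values: 6, 17 (2 points).
  x = 17: rhs = 21, matching y values: none (0 points).
  x = 18: rhs = 16, matching y values: 4, 19 (2 points).
  x = 19: rhs = 4, matching y values: 2, 21 (2 points).
  x = 20: rhs = 14, matching y values: none (0 points).
  x = 21: rhs = 6, matching y values: 11, 12 (2 points).
  x = 22: rhs = 9, matching y values: 3, 20 (2 points).
Total affine count: 29.
Full point count |E(F_23)| = 29 + 1 = 30.
Hasse bound: |30 − (23+1)| = |6| = 6 ≤ 2√23 ≈ 9.5917 ✓.


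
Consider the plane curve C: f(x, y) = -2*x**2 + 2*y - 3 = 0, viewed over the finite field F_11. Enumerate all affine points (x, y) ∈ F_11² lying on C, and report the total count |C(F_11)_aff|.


Affine F_11-points: {(0, 7), (1, 8), (2, 0), (3, 5), (4, 1), (5, 10), (6, 10), (7, 1), (8, 5), (9, 0), (10, 8)}; count = 11.

For each of the 121 pairs (x, y) ∈ F_11², evaluate f(x, y) mod 11. Record the zeros.
  x = 0: [0↦8, 1↦10, 2↦1, 3↦3, 4↦5, 5↦7, 6↦9, 7↦0, 8↦2, 9↦4, 10↦6]  zeros at y ∈ {7}
  x = 1: [0↦6, 1↦8, 2↦10, 3↦1, 4↦3, 5↦5, 6↦7, 7↦9, 8↦0, 9↦2, 10↦4]  zeros at y ∈ {8}
  x = 2: [0↦0, 1↦2, 2↦4, 3↦6, 4↦8, 5↦10, 6↦1, 7↦3, 8↦5, 9↦7, 10↦9]  zeros at y ∈ {0}
  x = 3: [0↦1, 1↦3, 2↦5, 3↦7, 4↦9, 5↦0, 6↦2, 7↦4, 8↦6, 9↦8, 10↦10]  zeros at y ∈ {5}
  x = 4: [0↦9, 1↦0, 2↦2, 3↦4, 4↦6, 5↦8, 6↦10, 7↦1, 8↦3, 9↦5, 10↦7]  zeros at y ∈ {1}
  x = 5: [0↦2, 1↦4, 2↦6, 3↦8, 4↦10, 5↦1, 6↦3, 7↦5, 8↦7, 9↦9, 10↦0]  zeros at y ∈ {10}
  x = 6: [0↦2, 1↦4, 2↦6, 3↦8, 4↦10, 5↦1, 6↦3, 7↦5, 8↦7, 9↦9, 10↦0]  zeros at y ∈ {10}
  x = 7: [0↦9, 1↦0, 2↦2, 3↦4, 4↦6, 5↦8, 6↦10, 7↦1, 8↦3, 9↦5, 10↦7]  zeros at y ∈ {1}
  x = 8: [0↦1, 1↦3, 2↦5, 3↦7, 4↦9, 5↦0, 6↦2, 7↦4, 8↦6, 9↦8, 10↦10]  zeros at y ∈ {5}
  x = 9: [0↦0, 1↦2, 2↦4, 3↦6, 4↦8, 5↦10, 6↦1, 7↦3, 8↦5, 9↦7, 10↦9]  zeros at y ∈ {0}
  x = 10: [0↦6, 1↦8, 2↦10, 3↦1, 4↦3, 5↦5, 6↦7, 7↦9, 8↦0, 9↦2, 10↦4]  zeros at y ∈ {8}
Collecting zeros: affine points = {(0, 7), (1, 8), (2, 0), (3, 5), (4, 1), (5, 10), (6, 10), (7, 1), (8, 5), (9, 0), (10, 8)}.
Total count |C(F_11)_aff| = 11.


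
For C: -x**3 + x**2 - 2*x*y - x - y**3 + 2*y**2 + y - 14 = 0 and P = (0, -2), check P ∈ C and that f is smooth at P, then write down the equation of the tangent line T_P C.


Tangent line at P: 3*x - 19*y - 38 = 0.

Step 1: f(0, -2) = 0, so P lies on C.
Step 2: partial derivatives
  f_x(x, y) = -3*x**2 + 2*x - 2*y - 1, f_y(x, y) = -2*x - 3*y**2 + 4*y + 1.
  f_x(P) = 3, f_y(P) = -19 (gradient nonzero, so P is smooth).
Step 3: tangent line at P: 3·(x − 0) + -19·(y − -2) = 0.
Expanding: 3*x - 19*y - 38 = 0.


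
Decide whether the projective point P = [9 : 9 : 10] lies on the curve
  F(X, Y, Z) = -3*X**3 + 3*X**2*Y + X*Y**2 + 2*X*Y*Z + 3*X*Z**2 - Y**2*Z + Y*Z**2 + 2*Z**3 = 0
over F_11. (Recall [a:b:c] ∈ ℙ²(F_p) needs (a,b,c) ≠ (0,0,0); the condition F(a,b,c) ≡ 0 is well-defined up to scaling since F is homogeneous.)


F(9,9,10) ≡ 0 (mod 11); P is on the curve.

Evaluate F(9, 9, 10) term-by-term (mod 11).
  -3*X**3 ↦ -3·729·1·1 = -2187
  3*X**2*Y ↦ 3·81·9·1 = 2187
  X*Y**2 ↦ 1·9·81·1 = 729
  2*X*Y*Z ↦ 2·9·9·10 = 1620
  3*X*Z**2 ↦ 3·9·1·100 = 2700
  -Y**2*Z ↦ -1·1·81·10 = -810
  Y*Z**2 ↦ 1·1·9·100 = 900
  2*Z**3 ↦ 2·1·1·1000 = 2000
Sum: F(9, 9, 10) = (-2187) + (2187) + (729) + (1620) + (2700) + (-810) + (900) + (2000) = 7139.
Reducing mod 11: 7139 ≡ 0 (mod 11).
Since F(a, b, c) ≡ 0 (mod 11), P lies on the curve.


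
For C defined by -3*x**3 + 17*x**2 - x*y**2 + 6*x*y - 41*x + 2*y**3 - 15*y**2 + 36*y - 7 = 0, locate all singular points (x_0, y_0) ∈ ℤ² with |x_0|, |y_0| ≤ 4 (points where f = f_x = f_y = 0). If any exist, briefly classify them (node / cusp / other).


Singular points: {(2, 3)}; classification: node.

Compute partial derivatives:
  f_x = -9*x**2 + 34*x - y**2 + 6*y - 41.
  f_y = -2*x*y + 6*x + 6*y**2 - 30*y + 36.
Scan x_0 ∈ {−4, ..., 4}. For each x_0, f_y(x_0, y) is a polynomial in y; find its integer roots y ∈ {−4, ..., 4}, then test f_x and f at those candidates.
  x = -4: f_y(-4, y) = 6*y**2 - 22*y + 12; vanishes at y ∈ {3}. (-4, 3): f_x = -312 ≠ 0.
  x = -3: f_y(-3, y) = 6*y**2 - 24*y + 18; vanishes at y ∈ {1, 3}. (-3, 1): f_x = -219 ≠ 0; (-3, 3): f_x = -215 ≠ 0.
  x = -2: f_y(-2, y) = 6*y**2 - 26*y + 24; vanishes at y ∈ {3}. (-2, 3): f_x = -136 ≠ 0.
  x = -1: f_y(-1, y) = 6*y**2 - 28*y + 30; vanishes at y ∈ {3}. (-1, 3): f_x = -75 ≠ 0.
  x = 0: f_y(0, y) = 6*y**2 - 30*y + 36; vanishes at y ∈ {2, 3}. (0, 2): f_x = -33 ≠ 0; (0, 3): f_x = -32 ≠ 0.
  x = 1: f_y(1, y) = 6*y**2 - 32*y + 42; vanishes at y ∈ {3}. (1, 3): f_x = -7 ≠ 0.
  x = 2: f_y(2, y) = 6*y**2 - 34*y + 48; vanishes at y ∈ {3}. (2, 3): f_x = 0, f = 0 — SINGULAR.
  x = 3: f_y(3, y) = 6*y**2 - 36*y + 54; vanishes at y ∈ {3}. (3, 3): f_x = -11 ≠ 0.
  x = 4: f_y(4, y) = 6*y**2 - 38*y + 60; vanishes at y ∈ {3}. (4, 3): f_x = -40 ≠ 0.
Only singular point on the grid: (2, 3).
Classify: substitute x = 2 + u, y = 3 + v and expand: f = -3*u**3 - u**2 - u*v**2 + 2*v**3 + v**2.
No constant or linear terms (consistent with a singular point). Quadratic part: -u**2 + v**2. Cubic part: -3*u**3 - u*v**2 + 2*v**3.
The quadratic part v**2 - u**2 = (v − u)(v + u) splits into two distinct linear factors, so there are two distinct tangent lines y − 3 = ±(x − 2) — this is a node (ordinary double point).
Classification: node.


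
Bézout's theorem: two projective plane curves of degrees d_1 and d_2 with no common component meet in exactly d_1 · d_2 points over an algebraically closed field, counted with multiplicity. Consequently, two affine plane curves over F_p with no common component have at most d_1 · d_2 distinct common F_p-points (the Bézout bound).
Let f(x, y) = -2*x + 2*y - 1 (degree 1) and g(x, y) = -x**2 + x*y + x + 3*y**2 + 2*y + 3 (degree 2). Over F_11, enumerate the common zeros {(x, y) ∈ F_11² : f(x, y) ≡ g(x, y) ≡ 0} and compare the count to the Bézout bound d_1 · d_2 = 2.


Common zeros: ∅; count = 0; Bézout bound = 2.

deg(f) = 1, deg(g) = 2, so Bézout bound = 2.
Scan x ∈ F_11. For each x, list the y ∈ F_11 with f(x, y) ≡ 0 and those with g(x, y) ≡ 0 (mod 11); the common zeros in that column are the intersection.
  x = 0: f ≡ 0 at y ∈ {6}; g ≡ 0 at y ∈ {5, 9}; common: ∅.
  x = 1: f ≡ 0 at y ∈ {7}; g ≡ 0 at y ∈ ∅; common: ∅.
  x = 2: f ≡ 0 at y ∈ {8}; g ≡ 0 at y ∈ {7, 10}; common: ∅.
  x = 3: f ≡ 0 at y ∈ {9}; g ≡ 0 at y ∈ ∅; common: ∅.
  x = 4: f ≡ 0 at y ∈ {10}; g ≡ 0 at y ∈ {1, 8}; common: ∅.
  x = 5: f ≡ 0 at y ∈ {0}; g ≡ 0 at y ∈ {8}; common: ∅.
  x = 6: f ≡ 0 at y ∈ {1}; g ≡ 0 at y ∈ {5, 7}; common: ∅.
  x = 7: f ≡ 0 at y ∈ {2}; g ≡ 0 at y ∈ ∅; common: ∅.
  x = 8: f ≡ 0 at y ∈ {3}; g ≡ 0 at y ∈ ∅; common: ∅.
  x = 9: f ≡ 0 at y ∈ {4}; g ≡ 0 at y ∈ {1, 10}; common: ∅.
  x = 10: f ≡ 0 at y ∈ {5}; g ≡ 0 at y ∈ {9}; common: ∅.
Collecting: common zeros = ∅, so the count is 0.
Comparison with the Bézout bound: 0 ≤ 2 = deg(f)·deg(g), as expected for curves with no common component (the affine F_11-count falls short of the bound because intersections may lie at infinity, over extension fields, or carry multiplicity).


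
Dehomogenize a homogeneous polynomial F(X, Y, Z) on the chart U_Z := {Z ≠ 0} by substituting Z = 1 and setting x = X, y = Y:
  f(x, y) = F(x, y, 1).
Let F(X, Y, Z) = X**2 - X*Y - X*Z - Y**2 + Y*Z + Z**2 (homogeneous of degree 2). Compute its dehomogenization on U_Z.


f(x, y) = x**2 - x*y - x - y**2 + y + 1

On U_Z we set Z = 1. Each monomial c·X^i·Y^j·Z^k in F becomes c·x^i·y^j·1^k = c·x^i·y^j.
Substituting Z = 1: F(X, Y, 1) = x**2 - x*y - x - y**2 + y + 1.
Note: deg(f) ≤ deg(F) = 2; strict inequality happens when F is divisible by Z (lost terms).


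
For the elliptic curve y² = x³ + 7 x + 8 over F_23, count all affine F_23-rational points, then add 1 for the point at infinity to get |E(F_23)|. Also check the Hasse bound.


Affine points = {(0, 10), (0, 13), (1, 4), (1, 19), (4, 10), (4, 13), (6, 6), (6, 17), (7, 3), (7, 20), (8, 1), (8, 22), (9, 8), (9, 15), (11, 6), (11, 17), (12, 7), (12, 16), (17, 7), (17, 16), (18, 3), (18, 20), (19, 10), (19, 13), (20, 11), (20, 12), (21, 3), (21, 20), (22, 0)}; affine count = 29; |E(F_23)| = 30.

Discriminant check: Δ ∝ 4a³ + 27b² = 4·7³ + 27·8² = 4·343 + 27·64 ≡ 18 (mod 23). Nonzero ⇒ E is nonsingular.
For each x ∈ F_23, compute rhs = x³ + 7·x + 8 mod 23, then count y ∈ F_23 with y² ≡ rhs.
  x = 0: rhs = 8, matching y values: 10, 13 (2 points).
  x = 1: rhs = 16, matching y values: 4, 19 (2 points).
  x = 2: rhs = 7, matching y values: none (0 points).
  x = 3: rhs = 10, matching y values: none (0 points).
  x = 4: rhs = 8, matching y values: 10, 13 (2 points).
  x = 5: rhs = 7, matching y values: none (0 points).
  x = 6: rhs = 13, matching y values: 6, 17 (2 points).
  x = 7: rhs = 9, matching y values: 3, 20 (2 points).
  x = 8: rhs = 1, matching y values: 1, 22 (2 points).
  x = 9: rhs = 18, matching y values: 8, 15 (2 points).
  x = 10: rhs = 20, matching y values: none (0 points).
  x = 11: rhs = 13, matching y values: 6, 17 (2 points).
  x = 12: rhs = 3, matching y values: 7, 16 (2 points).
  x = 13: rhs = 19, matching y values: none (0 points).
  x = 14: rhs = 21, matching y values: none (0 points).
  x = 15: rhs = 15, matching y values: none (0 points).
  x = 16: rhs = 7, matching y values: none (0 points).
  x = 17: rhs = 3, matching y values: 7, 16 (2 points).
  x = 18: rhs = 9, matching y values: 3, 20 (2 points).
  x = 19: rhs = 8, matching y values: 10, 13 (2 points).
  x = 20: rhs = 6, matching y values: 11, 12 (2 points).
  x = 21: rhs = 9, matching y values: 3, 20 (2 points).
  x = 22: rhs = 0, matching y values: 0 (1 points).
Total affine count: 29.
Full point count |E(F_23)| = 29 + 1 = 30.
Hasse bound: |30 − (23+1)| = |6| = 6 ≤ 2√23 ≈ 9.5917 ✓.


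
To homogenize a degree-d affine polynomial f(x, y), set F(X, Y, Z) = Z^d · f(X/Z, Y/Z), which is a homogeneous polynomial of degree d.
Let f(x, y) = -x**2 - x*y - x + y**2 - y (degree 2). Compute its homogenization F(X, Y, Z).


F(X, Y, Z) = -X**2 - X*Y - X*Z + Y**2 - Y*Z

deg(f) = 2.
Substitute x = X/Z, y = Y/Z into f, then multiply by Z^2.
  monomial -1·x^2·y^0 ↦ -1·X^2·Y^0·Z^0.
  monomial -1·x^1·y^1 ↦ -1·X^1·Y^1·Z^0.
  monomial -1·x^1·y^0 ↦ -1·X^1·Y^0·Z^1.
  monomial 1·x^0·y^2 ↦ 1·X^0·Y^2·Z^0.
  monomial -1·x^0·y^1 ↦ -1·X^0·Y^1·Z^1.
Collecting: F(X, Y, Z) = -X**2 - X*Y - X*Z + Y**2 - Y*Z.


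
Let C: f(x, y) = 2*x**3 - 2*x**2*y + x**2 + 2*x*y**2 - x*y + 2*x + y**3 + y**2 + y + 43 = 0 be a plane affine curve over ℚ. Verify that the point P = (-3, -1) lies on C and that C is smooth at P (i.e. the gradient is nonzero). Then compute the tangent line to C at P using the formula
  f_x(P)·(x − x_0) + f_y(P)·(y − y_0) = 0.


Tangent line at P: 41*x - y + 122 = 0.

Step 1: f(-3, -1) = 0, so P lies on C.
Step 2: partial derivatives
  f_x(x, y) = 6*x**2 - 4*x*y + 2*x + 2*y**2 - y + 2, f_y(x, y) = -2*x**2 + 4*x*y - x + 3*y**2 + 2*y + 1.
  f_x(P) = 41, f_y(P) = -1 (gradient nonzero, so P is smooth).
Step 3: tangent line at P: 41·(x − -3) + -1·(y − -1) = 0.
Expanding: 41*x - y + 122 = 0.


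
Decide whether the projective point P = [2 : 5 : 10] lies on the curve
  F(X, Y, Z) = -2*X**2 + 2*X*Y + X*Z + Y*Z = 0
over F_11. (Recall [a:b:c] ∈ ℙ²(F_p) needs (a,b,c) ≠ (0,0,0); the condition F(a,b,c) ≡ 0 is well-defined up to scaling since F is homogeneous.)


F(2,5,10) ≡ 5 (mod 11); P is NOT on the curve.

Evaluate F(2, 5, 10) term-by-term (mod 11).
  -2*X**2 ↦ -2·4·1·1 = -8
  2*X*Y ↦ 2·2·5·1 = 20
  X*Z ↦ 1·2·1·10 = 20
  Y*Z ↦ 1·1·5·10 = 50
Sum: F(2, 5, 10) = (-8) + (20) + (20) + (50) = 82.
Reducing mod 11: 82 ≡ 5 (mod 11).
Since F(a, b, c) ≡ 5 ≠ 0 (mod 11), P does NOT lie on the curve.


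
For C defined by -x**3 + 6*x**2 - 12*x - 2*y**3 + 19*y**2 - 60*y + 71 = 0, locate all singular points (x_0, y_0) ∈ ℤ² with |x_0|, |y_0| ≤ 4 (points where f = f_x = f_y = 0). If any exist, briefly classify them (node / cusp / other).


Singular points: {(2, 3)}; classification: cusp.

Compute partial derivatives:
  f_x = -3*x**2 + 12*x - 12.
  f_y = -6*y**2 + 38*y - 60.
Scan x_0 ∈ {−4, ..., 4}. For each x_0, f_y(x_0, y) is a polynomial in y; find its integer roots y ∈ {−4, ..., 4}, then test f_x and f at those candidates.
  x = -4: f_y(-4, y) = -6*y**2 + 38*y - 60; vanishes at y ∈ {3}. (-4, 3): f_x = -108 ≠ 0.
  x = -3: f_y(-3, y) = -6*y**2 + 38*y - 60; vanishes at y ∈ {3}. (-3, 3): f_x = -75 ≠ 0.
  x = -2: f_y(-2, y) = -6*y**2 + 38*y - 60; vanishes at y ∈ {3}. (-2, 3): f_x = -48 ≠ 0.
  x = -1: f_y(-1, y) = -6*y**2 + 38*y - 60; vanishes at y ∈ {3}. (-1, 3): f_x = -27 ≠ 0.
  x = 0: f_y(0, y) = -6*y**2 + 38*y - 60; vanishes at y ∈ {3}. (0, 3): f_x = -12 ≠ 0.
  x = 1: f_y(1, y) = -6*y**2 + 38*y - 60; vanishes at y ∈ {3}. (1, 3): f_x = -3 ≠ 0.
  x = 2: f_y(2, y) = -6*y**2 + 38*y - 60; vanishes at y ∈ {3}. (2, 3): f_x = 0, f = 0 — SINGULAR.
  x = 3: f_y(3, y) = -6*y**2 + 38*y - 60; vanishes at y ∈ {3}. (3, 3): f_x = -3 ≠ 0.
  x = 4: f_y(4, y) = -6*y**2 + 38*y - 60; vanishes at y ∈ {3}. (4, 3): f_x = -12 ≠ 0.
Only singular point on the grid: (2, 3).
Classify: substitute x = 2 + u, y = 3 + v and expand: f = -u**3 - 2*v**3 + v**2.
No constant or linear terms (consistent with a singular point). Quadratic part: v**2. Cubic part: -u**3 - 2*v**3.
The quadratic part v**2 is a perfect square, so there is a single (double) tangent line v = 0, i.e. y = 3. Restricting the cubic part to that line (v = 0) leaves -u**3 ≠ 0, so f is not divisible by v and the branch is v² ≈ u**3 to lowest order — this is a cusp.
Classification: cusp.


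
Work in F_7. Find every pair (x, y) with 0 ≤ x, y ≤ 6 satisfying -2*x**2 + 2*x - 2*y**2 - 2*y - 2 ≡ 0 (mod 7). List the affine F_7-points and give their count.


Affine F_7-points: {(0, 2), (0, 4), (1, 2), (1, 4), (3, 0), (3, 6), (5, 0), (5, 6)}; count = 8.

For each of the 49 pairs (x, y) ∈ F_7², evaluate f(x, y) mod 7. Record the zeros.
  x = 0: [0↦5, 1↦1, 2↦0, 3↦2, 4↦0, 5↦1, 6↦5]  zeros at y ∈ {2, 4}
  x = 1: [0↦5, 1↦1, 2↦0, 3↦2, 4↦0, 5↦1, 6↦5]  zeros at y ∈ {2, 4}
  x = 2: [0↦1, 1↦4, 2↦3, 3↦5, 4↦3, 5↦4, 6↦1]  zeros at y ∈ ∅
  x = 3: [0↦0, 1↦3, 2↦2, 3↦4, 4↦2, 5↦3, 6↦0]  zeros at y ∈ {0, 6}
  x = 4: [0↦2, 1↦5, 2↦4, 3↦6, 4↦4, 5↦5, 6↦2]  zeros at y ∈ ∅
  x = 5: [0↦0, 1↦3, 2↦2, 3↦4, 4↦2, 5↦3, 6↦0]  zeros at y ∈ {0, 6}
  x = 6: [0↦1, 1↦4, 2↦3, 3↦5, 4↦3, 5↦4, 6↦1]  zeros at y ∈ ∅
Collecting zeros: affine points = {(0, 2), (0, 4), (1, 2), (1, 4), (3, 0), (3, 6), (5, 0), (5, 6)}.
Total count |C(F_7)_aff| = 8.


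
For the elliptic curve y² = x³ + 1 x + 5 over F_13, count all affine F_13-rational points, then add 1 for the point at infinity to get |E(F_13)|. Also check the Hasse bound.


Affine points = {(3, 3), (3, 10), (7, 2), (7, 11), (10, 1), (10, 12), (12, 4), (12, 9)}; affine count = 8; |E(F_13)| = 9.

Discriminant check: Δ ∝ 4a³ + 27b² = 4·1³ + 27·5² = 4·1 + 27·25 ≡ 3 (mod 13). Nonzero ⇒ E is nonsingular.
For each x ∈ F_13, compute rhs = x³ + 1·x + 5 mod 13, then count y ∈ F_13 with y² ≡ rhs.
  x = 0: rhs = 5, matching y values: none (0 points).
  x = 1: rhs = 7, matching y values: none (0 points).
  x = 2: rhs = 2, matching y values: none (0 points).
  x = 3: rhs = 9, matching y values: 3, 10 (2 points).
  x = 4: rhs = 8, matching y values: none (0 points).
  x = 5: rhs = 5, matching y values: none (0 points).
  x = 6: rhs = 6, matching y values: none (0 points).
  x = 7: rhs = 4, matching y values: 2, 11 (2 points).
  x = 8: rhs = 5, matching y values: none (0 points).
  x = 9: rhs = 2, matching y values: none (0 points).
  x = 10: rhs = 1, matching y values: 1, 12 (2 points).
  x = 11: rhs = 8, matching y values: none (0 points).
  x = 12: rhs = 3, matching y values: 4, 9 (2 points).
Total affine count: 8.
Full point count |E(F_13)| = 8 + 1 = 9.
Hasse bound: |9 − (13+1)| = |-5| = 5 ≤ 2√13 ≈ 7.2111 ✓.


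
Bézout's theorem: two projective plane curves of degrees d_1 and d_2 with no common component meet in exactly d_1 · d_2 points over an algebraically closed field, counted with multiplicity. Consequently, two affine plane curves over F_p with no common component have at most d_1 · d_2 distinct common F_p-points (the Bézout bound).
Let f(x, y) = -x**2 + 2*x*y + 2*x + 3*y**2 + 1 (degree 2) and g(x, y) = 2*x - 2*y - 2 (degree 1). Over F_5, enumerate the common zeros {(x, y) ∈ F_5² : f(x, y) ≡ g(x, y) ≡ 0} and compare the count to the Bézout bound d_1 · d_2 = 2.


Common zeros: ∅; count = 0; Bézout bound = 2.

deg(f) = 2, deg(g) = 1, so Bézout bound = 2.
Scan x ∈ F_5. For each x, list the y ∈ F_5 with f(x, y) ≡ 0 and those with g(x, y) ≡ 0 (mod 5); the common zeros in that column are the intersection.
  x = 0: f ≡ 0 at y ∈ ∅; g ≡ 0 at y ∈ {4}; common: ∅.
  x = 1: f ≡ 0 at y ∈ {3}; g ≡ 0 at y ∈ {0}; common: ∅.
  x = 2: f ≡ 0 at y ∈ {3, 4}; g ≡ 0 at y ∈ {1}; common: ∅.
  x = 3: f ≡ 0 at y ∈ {4}; g ≡ 0 at y ∈ {2}; common: ∅.
  x = 4: f ≡ 0 at y ∈ ∅; g ≡ 0 at y ∈ {3}; common: ∅.
Collecting: common zeros = ∅, so the count is 0.
Comparison with the Bézout bound: 0 ≤ 2 = deg(f)·deg(g), as expected for curves with no common component (the affine F_5-count falls short of the bound because intersections may lie at infinity, over extension fields, or carry multiplicity).
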